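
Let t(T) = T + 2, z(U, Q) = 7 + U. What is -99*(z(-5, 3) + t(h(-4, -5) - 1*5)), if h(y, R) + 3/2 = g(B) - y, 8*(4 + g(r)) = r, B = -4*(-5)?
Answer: 0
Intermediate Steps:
B = 20
g(r) = -4 + r/8
h(y, R) = -3 - y (h(y, R) = -3/2 + ((-4 + (⅛)*20) - y) = -3/2 + ((-4 + 5/2) - y) = -3/2 + (-3/2 - y) = -3 - y)
t(T) = 2 + T
-99*(z(-5, 3) + t(h(-4, -5) - 1*5)) = -99*((7 - 5) + (2 + ((-3 - 1*(-4)) - 1*5))) = -99*(2 + (2 + ((-3 + 4) - 5))) = -99*(2 + (2 + (1 - 5))) = -99*(2 + (2 - 4)) = -99*(2 - 2) = -99*0 = 0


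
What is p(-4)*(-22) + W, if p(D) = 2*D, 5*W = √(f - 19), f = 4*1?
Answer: 176 + I*√15/5 ≈ 176.0 + 0.7746*I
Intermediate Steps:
f = 4
W = I*√15/5 (W = √(4 - 19)/5 = √(-15)/5 = (I*√15)/5 = I*√15/5 ≈ 0.7746*I)
p(-4)*(-22) + W = (2*(-4))*(-22) + I*√15/5 = -8*(-22) + I*√15/5 = 176 + I*√15/5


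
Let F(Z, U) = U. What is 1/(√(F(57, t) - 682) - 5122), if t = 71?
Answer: -394/2018115 - I*√611/26235495 ≈ -0.00019523 - 9.4217e-7*I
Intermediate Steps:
1/(√(F(57, t) - 682) - 5122) = 1/(√(71 - 682) - 5122) = 1/(√(-611) - 5122) = 1/(I*√611 - 5122) = 1/(-5122 + I*√611)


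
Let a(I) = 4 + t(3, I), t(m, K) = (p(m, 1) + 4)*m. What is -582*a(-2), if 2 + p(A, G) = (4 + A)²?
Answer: -91374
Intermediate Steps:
p(A, G) = -2 + (4 + A)²
t(m, K) = m*(2 + (4 + m)²) (t(m, K) = ((-2 + (4 + m)²) + 4)*m = (2 + (4 + m)²)*m = m*(2 + (4 + m)²))
a(I) = 157 (a(I) = 4 + 3*(2 + (4 + 3)²) = 4 + 3*(2 + 7²) = 4 + 3*(2 + 49) = 4 + 3*51 = 4 + 153 = 157)
-582*a(-2) = -582*157 = -91374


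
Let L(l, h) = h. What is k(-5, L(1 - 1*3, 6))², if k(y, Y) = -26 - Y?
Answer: 1024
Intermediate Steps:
k(-5, L(1 - 1*3, 6))² = (-26 - 1*6)² = (-26 - 6)² = (-32)² = 1024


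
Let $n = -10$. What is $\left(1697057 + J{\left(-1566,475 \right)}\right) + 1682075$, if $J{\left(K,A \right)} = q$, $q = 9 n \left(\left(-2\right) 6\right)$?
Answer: $3380212$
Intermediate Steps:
$q = 1080$ ($q = 9 \left(-10\right) \left(\left(-2\right) 6\right) = \left(-90\right) \left(-12\right) = 1080$)
$J{\left(K,A \right)} = 1080$
$\left(1697057 + J{\left(-1566,475 \right)}\right) + 1682075 = \left(1697057 + 1080\right) + 1682075 = 1698137 + 1682075 = 3380212$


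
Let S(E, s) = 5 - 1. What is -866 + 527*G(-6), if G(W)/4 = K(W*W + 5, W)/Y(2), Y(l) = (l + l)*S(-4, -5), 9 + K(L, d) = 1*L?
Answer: 3350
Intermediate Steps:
K(L, d) = -9 + L (K(L, d) = -9 + 1*L = -9 + L)
S(E, s) = 4
Y(l) = 8*l (Y(l) = (l + l)*4 = (2*l)*4 = 8*l)
G(W) = -1 + W**2/4 (G(W) = 4*((-9 + (W*W + 5))/((8*2))) = 4*((-9 + (W**2 + 5))/16) = 4*((-9 + (5 + W**2))*(1/16)) = 4*((-4 + W**2)*(1/16)) = 4*(-1/4 + W**2/16) = -1 + W**2/4)
-866 + 527*G(-6) = -866 + 527*(-1 + (1/4)*(-6)**2) = -866 + 527*(-1 + (1/4)*36) = -866 + 527*(-1 + 9) = -866 + 527*8 = -866 + 4216 = 3350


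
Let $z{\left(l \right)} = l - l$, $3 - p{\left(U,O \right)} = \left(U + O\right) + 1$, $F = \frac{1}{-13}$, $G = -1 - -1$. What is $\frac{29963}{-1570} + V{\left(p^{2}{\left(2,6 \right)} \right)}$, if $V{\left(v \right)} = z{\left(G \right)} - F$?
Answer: $- \frac{387949}{20410} \approx -19.008$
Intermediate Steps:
$G = 0$ ($G = -1 + 1 = 0$)
$F = - \frac{1}{13} \approx -0.076923$
$p{\left(U,O \right)} = 2 - O - U$ ($p{\left(U,O \right)} = 3 - \left(\left(U + O\right) + 1\right) = 3 - \left(\left(O + U\right) + 1\right) = 3 - \left(1 + O + U\right) = 2 - O - U$)
$z{\left(l \right)} = 0$
$V{\left(v \right)} = \frac{1}{13}$ ($V{\left(v \right)} = 0 - - \frac{1}{13} = 0 + \frac{1}{13} = \frac{1}{13}$)
$\frac{29963}{-1570} + V{\left(p^{2}{\left(2,6 \right)} \right)} = \frac{29963}{-1570} + \frac{1}{13} = 29963 \left(- \frac{1}{1570}\right) + \frac{1}{13} = - \frac{29963}{1570} + \frac{1}{13} = - \frac{387949}{20410}$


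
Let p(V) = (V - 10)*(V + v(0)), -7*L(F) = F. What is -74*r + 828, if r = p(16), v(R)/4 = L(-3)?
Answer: -49260/7 ≈ -7037.1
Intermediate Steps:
L(F) = -F/7
v(R) = 12/7 (v(R) = 4*(-⅐*(-3)) = 4*(3/7) = 12/7)
p(V) = (-10 + V)*(12/7 + V) (p(V) = (V - 10)*(V + 12/7) = (-10 + V)*(12/7 + V))
r = 744/7 (r = -120/7 + 16² - 58/7*16 = -120/7 + 256 - 928/7 = 744/7 ≈ 106.29)
-74*r + 828 = -74*744/7 + 828 = -55056/7 + 828 = -49260/7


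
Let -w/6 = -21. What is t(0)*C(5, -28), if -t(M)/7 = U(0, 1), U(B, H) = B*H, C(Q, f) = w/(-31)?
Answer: 0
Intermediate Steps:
w = 126 (w = -6*(-21) = 126)
C(Q, f) = -126/31 (C(Q, f) = 126/(-31) = 126*(-1/31) = -126/31)
t(M) = 0 (t(M) = -0 = -7*0 = 0)
t(0)*C(5, -28) = 0*(-126/31) = 0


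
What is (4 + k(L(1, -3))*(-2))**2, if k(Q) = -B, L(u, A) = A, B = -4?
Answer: 16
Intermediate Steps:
k(Q) = 4 (k(Q) = -1*(-4) = 4)
(4 + k(L(1, -3))*(-2))**2 = (4 + 4*(-2))**2 = (4 - 8)**2 = (-4)**2 = 16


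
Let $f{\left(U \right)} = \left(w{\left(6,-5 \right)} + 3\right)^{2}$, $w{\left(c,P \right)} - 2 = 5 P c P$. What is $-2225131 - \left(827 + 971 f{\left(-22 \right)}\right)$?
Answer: $-555720233$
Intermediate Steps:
$w{\left(c,P \right)} = 2 + 5 c P^{2}$ ($w{\left(c,P \right)} = 2 + 5 P c P = 2 + 5 c P^{2}$)
$f{\left(U \right)} = 570025$ ($f{\left(U \right)} = \left(\left(2 + 5 \cdot 6 \left(-5\right)^{2}\right) + 3\right)^{2} = \left(\left(2 + 5 \cdot 6 \cdot 25\right) + 3\right)^{2} = \left(\left(2 + 750\right) + 3\right)^{2} = \left(752 + 3\right)^{2} = 755^{2} = 570025$)
$-2225131 - \left(827 + 971 f{\left(-22 \right)}\right) = -2225131 - 553495102 = -555720233$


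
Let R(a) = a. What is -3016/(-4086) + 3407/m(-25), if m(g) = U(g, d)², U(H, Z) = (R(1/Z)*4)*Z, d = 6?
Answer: 6984629/32688 ≈ 213.68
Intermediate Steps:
U(H, Z) = 4 (U(H, Z) = (4/Z)*Z = 4)
m(g) = 16 (m(g) = 4² = 16)
-3016/(-4086) + 3407/m(-25) = -3016/(-4086) + 3407/16 = -3016*(-1/4086) + 3407*(1/16) = 1508/2043 + 3407/16 = 6984629/32688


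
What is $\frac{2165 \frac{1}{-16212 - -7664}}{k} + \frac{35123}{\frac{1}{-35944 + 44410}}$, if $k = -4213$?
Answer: $\frac{10708430946172397}{36012724} \approx 2.9735 \cdot 10^{8}$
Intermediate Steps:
$\frac{2165 \frac{1}{-16212 - -7664}}{k} + \frac{35123}{\frac{1}{-35944 + 44410}} = \frac{2165 \frac{1}{-16212 - -7664}}{-4213} + \frac{35123}{\frac{1}{-35944 + 44410}} = \frac{2165}{-16212 + 7664} \left(- \frac{1}{4213}\right) + \frac{35123}{\frac{1}{8466}} = \frac{2165}{-8548} \left(- \frac{1}{4213}\right) + 35123 \frac{1}{\frac{1}{8466}} = 2165 \left(- \frac{1}{8548}\right) \left(- \frac{1}{4213}\right) + 35123 \cdot 8466 = \left(- \frac{2165}{8548}\right) \left(- \frac{1}{4213}\right) + 297351318 = \frac{2165}{36012724} + 297351318 = \frac{10708430946172397}{36012724}$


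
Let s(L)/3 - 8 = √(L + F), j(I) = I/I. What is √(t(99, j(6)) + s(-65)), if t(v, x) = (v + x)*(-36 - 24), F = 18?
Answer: √(-5976 + 3*I*√47) ≈ 0.133 + 77.305*I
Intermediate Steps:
j(I) = 1
t(v, x) = -60*v - 60*x (t(v, x) = (v + x)*(-60) = -60*v - 60*x)
s(L) = 24 + 3*√(18 + L) (s(L) = 24 + 3*√(L + 18) = 24 + 3*√(18 + L))
√(t(99, j(6)) + s(-65)) = √((-60*99 - 60*1) + (24 + 3*√(18 - 65))) = √((-5940 - 60) + (24 + 3*√(-47))) = √(-6000 + (24 + 3*(I*√47))) = √(-6000 + (24 + 3*I*√47)) = √(-5976 + 3*I*√47)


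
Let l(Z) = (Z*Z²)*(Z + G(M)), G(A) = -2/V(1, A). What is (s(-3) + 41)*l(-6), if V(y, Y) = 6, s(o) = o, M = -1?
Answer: 51984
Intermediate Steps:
G(A) = -⅓ (G(A) = -2/6 = -2*⅙ = -⅓)
l(Z) = Z³*(-⅓ + Z) (l(Z) = (Z*Z²)*(Z - ⅓) = Z³*(-⅓ + Z))
(s(-3) + 41)*l(-6) = (-3 + 41)*((-6)³*(-⅓ - 6)) = 38*(-216*(-19/3)) = 38*1368 = 51984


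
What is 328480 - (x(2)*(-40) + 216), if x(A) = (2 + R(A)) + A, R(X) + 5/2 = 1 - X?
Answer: 328284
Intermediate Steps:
R(X) = -3/2 - X (R(X) = -5/2 + (1 - X) = -3/2 - X)
x(A) = 1/2 (x(A) = (2 + (-3/2 - A)) + A = (1/2 - A) + A = 1/2)
328480 - (x(2)*(-40) + 216) = 328480 - ((1/2)*(-40) + 216) = 328480 - (-20 + 216) = 328480 - 1*196 = 328480 - 196 = 328284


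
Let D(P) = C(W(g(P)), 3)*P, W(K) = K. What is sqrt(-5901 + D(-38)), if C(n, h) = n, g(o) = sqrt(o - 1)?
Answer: sqrt(-5901 - 38*I*sqrt(39)) ≈ 1.544 - 76.833*I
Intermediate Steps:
g(o) = sqrt(-1 + o)
D(P) = P*sqrt(-1 + P) (D(P) = sqrt(-1 + P)*P = P*sqrt(-1 + P))
sqrt(-5901 + D(-38)) = sqrt(-5901 - 38*sqrt(-1 - 38)) = sqrt(-5901 - 38*I*sqrt(39))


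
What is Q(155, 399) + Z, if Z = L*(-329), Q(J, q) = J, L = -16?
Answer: 5419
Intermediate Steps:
Z = 5264 (Z = -16*(-329) = 5264)
Q(155, 399) + Z = 155 + 5264 = 5419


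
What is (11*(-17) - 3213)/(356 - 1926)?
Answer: 340/157 ≈ 2.1656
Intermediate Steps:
(11*(-17) - 3213)/(356 - 1926) = (-187 - 3213)/(-1570) = -3400*(-1/1570) = 340/157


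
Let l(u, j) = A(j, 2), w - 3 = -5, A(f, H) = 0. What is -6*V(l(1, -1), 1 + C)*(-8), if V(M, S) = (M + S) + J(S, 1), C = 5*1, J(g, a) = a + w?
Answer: 240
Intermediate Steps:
w = -2 (w = 3 - 5 = -2)
l(u, j) = 0
J(g, a) = -2 + a (J(g, a) = a - 2 = -2 + a)
C = 5
V(M, S) = -1 + M + S (V(M, S) = (M + S) + (-2 + 1) = (M + S) - 1 = -1 + M + S)
-6*V(l(1, -1), 1 + C)*(-8) = -6*(-1 + 0 + (1 + 5))*(-8) = -6*(-1 + 0 + 6)*(-8) = -6*5*(-8) = -30*(-8) = 240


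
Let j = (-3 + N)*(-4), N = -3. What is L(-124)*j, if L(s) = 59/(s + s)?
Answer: -177/31 ≈ -5.7097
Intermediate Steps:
j = 24 (j = (-3 - 3)*(-4) = -6*(-4) = 24)
L(s) = 59/(2*s) (L(s) = 59/((2*s)) = 59*(1/(2*s)) = 59/(2*s))
L(-124)*j = ((59/2)/(-124))*24 = ((59/2)*(-1/124))*24 = -59/248*24 = -177/31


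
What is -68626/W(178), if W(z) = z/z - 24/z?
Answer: -6107714/77 ≈ -79321.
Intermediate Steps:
W(z) = 1 - 24/z
-68626/W(178) = -68626*178/(-24 + 178) = -68626/((1/178)*154) = -68626/77/89 = -68626*89/77 = -6107714/77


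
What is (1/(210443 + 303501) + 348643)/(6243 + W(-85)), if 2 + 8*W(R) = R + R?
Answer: 179182977993/3197502596 ≈ 56.038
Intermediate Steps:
W(R) = -¼ + R/4 (W(R) = -¼ + (R + R)/8 = -¼ + (2*R)/8 = -¼ + R/4)
(1/(210443 + 303501) + 348643)/(6243 + W(-85)) = (1/(210443 + 303501) + 348643)/(6243 + (-¼ + (¼)*(-85))) = (1/513944 + 348643)/(6243 + (-¼ - 85/4)) = (1/513944 + 348643)/(6243 - 43/2) = 179182977993/(513944*(12443/2)) = (179182977993/513944)*(2/12443) = 179182977993/3197502596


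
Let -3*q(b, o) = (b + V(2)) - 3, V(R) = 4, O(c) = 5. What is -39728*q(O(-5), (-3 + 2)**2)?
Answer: 79456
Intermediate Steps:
q(b, o) = -1/3 - b/3 (q(b, o) = -((b + 4) - 3)/3 = -((4 + b) - 3)/3 = -(1 + b)/3 = -1/3 - b/3)
-39728*q(O(-5), (-3 + 2)**2) = -39728*(-1/3 - 1/3*5) = -39728*(-1/3 - 5/3) = -39728*(-2) = 79456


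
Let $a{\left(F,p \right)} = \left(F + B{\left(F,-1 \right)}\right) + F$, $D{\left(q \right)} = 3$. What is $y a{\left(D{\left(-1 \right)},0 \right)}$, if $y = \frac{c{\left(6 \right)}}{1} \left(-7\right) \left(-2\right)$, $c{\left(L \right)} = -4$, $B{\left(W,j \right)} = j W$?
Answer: $-168$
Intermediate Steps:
$B{\left(W,j \right)} = W j$
$a{\left(F,p \right)} = F$ ($a{\left(F,p \right)} = \left(F + F \left(-1\right)\right) + F = \left(F - F\right) + F = 0 + F = F$)
$y = -56$ ($y = - \frac{4}{1} \left(-7\right) \left(-2\right) = \left(-4\right) 1 \left(-7\right) \left(-2\right) = \left(-4\right) \left(-7\right) \left(-2\right) = 28 \left(-2\right) = -56$)
$y a{\left(D{\left(-1 \right)},0 \right)} = \left(-56\right) 3 = -168$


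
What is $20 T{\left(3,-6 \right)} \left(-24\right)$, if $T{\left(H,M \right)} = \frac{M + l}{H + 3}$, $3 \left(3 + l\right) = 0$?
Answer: $720$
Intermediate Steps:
$l = -3$ ($l = -3 + \frac{1}{3} \cdot 0 = -3 + 0 = -3$)
$T{\left(H,M \right)} = \frac{-3 + M}{3 + H}$ ($T{\left(H,M \right)} = \frac{M - 3}{H + 3} = \frac{-3 + M}{3 + H}$)
$20 T{\left(3,-6 \right)} \left(-24\right) = 20 \frac{-3 - 6}{3 + 3} \left(-24\right) = 20 \cdot \frac{1}{6} \left(-9\right) \left(-24\right) = 20 \left(- \frac{3}{2}\right) \left(-24\right) = \left(-30\right) \left(-24\right) = 720$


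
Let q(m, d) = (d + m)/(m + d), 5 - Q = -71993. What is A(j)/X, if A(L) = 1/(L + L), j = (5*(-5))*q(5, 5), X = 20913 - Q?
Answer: 1/2554250 ≈ 3.9150e-7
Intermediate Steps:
Q = 71998 (Q = 5 - 1*(-71993) = 5 + 71993 = 71998)
X = -51085 (X = 20913 - 1*71998 = 20913 - 71998 = -51085)
q(m, d) = 1 (q(m, d) = (d + m)/(d + m) = 1)
j = -25 (j = (5*(-5))*1 = -25*1 = -25)
A(L) = 1/(2*L)
A(j)/X = ((½)/(-25))/(-51085) = ((½)*(-1/25))*(-1/51085) = -1/50*(-1/51085) = 1/2554250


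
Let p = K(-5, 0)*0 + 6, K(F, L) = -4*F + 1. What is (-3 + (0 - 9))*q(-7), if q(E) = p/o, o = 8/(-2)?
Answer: 18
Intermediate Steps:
K(F, L) = 1 - 4*F
p = 6 (p = (1 - 4*(-5))*0 + 6 = (1 + 20)*0 + 6 = 21*0 + 6 = 0 + 6 = 6)
o = -4 (o = 8*(-½) = -4)
q(E) = -3/2 (q(E) = 6/(-4) = 6*(-¼) = -3/2)
(-3 + (0 - 9))*q(-7) = (-3 + (0 - 9))*(-3/2) = (-3 - 9)*(-3/2) = -12*(-3/2) = 18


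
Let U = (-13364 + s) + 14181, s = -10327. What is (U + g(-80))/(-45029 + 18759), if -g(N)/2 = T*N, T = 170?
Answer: -1769/2627 ≈ -0.67339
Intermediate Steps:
U = -9510 (U = (-13364 - 10327) + 14181 = -23691 + 14181 = -9510)
g(N) = -340*N
(U + g(-80))/(-45029 + 18759) = (-9510 - 340*(-80))/(-45029 + 18759) = (-9510 + 27200)/(-26270) = 17690*(-1/26270) = -1769/2627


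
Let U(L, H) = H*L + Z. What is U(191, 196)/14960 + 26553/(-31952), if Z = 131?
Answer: 12548561/7468780 ≈ 1.6801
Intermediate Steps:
U(L, H) = 131 + H*L (U(L, H) = H*L + 131 = 131 + H*L)
U(191, 196)/14960 + 26553/(-31952) = (131 + 196*191)/14960 + 26553/(-31952) = (131 + 37436)*(1/14960) + 26553*(-1/31952) = 37567*(1/14960) - 26553/31952 = 37567/14960 - 26553/31952 = 12548561/7468780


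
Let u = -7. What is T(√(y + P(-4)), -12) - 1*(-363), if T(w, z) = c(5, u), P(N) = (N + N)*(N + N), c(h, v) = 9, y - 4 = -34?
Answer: 372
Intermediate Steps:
y = -30 (y = 4 - 34 = -30)
P(N) = 4*N² (P(N) = (2*N)*(2*N) = 4*N²)
T(w, z) = 9
T(√(y + P(-4)), -12) - 1*(-363) = 9 - 1*(-363) = 9 + 363 = 372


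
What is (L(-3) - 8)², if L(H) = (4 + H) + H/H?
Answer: 36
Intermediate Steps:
L(H) = 5 + H (L(H) = (4 + H) + 1 = 5 + H)
(L(-3) - 8)² = ((5 - 3) - 8)² = (2 - 8)² = (-6)² = 36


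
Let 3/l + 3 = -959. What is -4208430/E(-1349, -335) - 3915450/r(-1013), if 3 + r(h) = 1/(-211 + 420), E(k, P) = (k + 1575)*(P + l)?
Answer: 14901116314843515/11398473737 ≈ 1.3073e+6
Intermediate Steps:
l = -3/962 (l = 3/(-3 - 959) = 3/(-962) = 3*(-1/962) = -3/962 ≈ -0.0031185)
E(k, P) = (1575 + k)*(-3/962 + P) (E(k, P) = (k + 1575)*(P - 3/962) = (1575 + k)*(-3/962 + P))
r(h) = -626/209 (r(h) = -3 + 1/(-211 + 420) = -3 + 1/209 = -626/209)
-4208430/E(-1349, -335) - 3915450/r(-1013) = -4208430/(-4725/962 + 1575*(-335) - 3/962*(-1349) - 335*(-1349)) - 3915450/(-626/209) = -4208430/(-4725/962 - 527625 + 4047/962 + 451915) - 3915450*(-209/626) = -4208430/(-36416849/481) + 409164525/313 = -4208430*(-481/36416849) + 409164525/313 = 2024254830/36416849 + 409164525/313 = 14901116314843515/11398473737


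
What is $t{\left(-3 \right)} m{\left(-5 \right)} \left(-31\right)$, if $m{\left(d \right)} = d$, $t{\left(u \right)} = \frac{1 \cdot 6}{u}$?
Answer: $-310$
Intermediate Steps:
$t{\left(u \right)} = \frac{6}{u}$
$t{\left(-3 \right)} m{\left(-5 \right)} \left(-31\right) = \frac{6}{-3} \left(-5\right) \left(-31\right) = 6 \left(- \frac{1}{3}\right) \left(-5\right) \left(-31\right) = \left(-2\right) \left(-5\right) \left(-31\right) = 10 \left(-31\right) = -310$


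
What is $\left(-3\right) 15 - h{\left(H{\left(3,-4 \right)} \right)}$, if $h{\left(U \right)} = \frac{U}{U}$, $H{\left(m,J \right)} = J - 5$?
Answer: $-46$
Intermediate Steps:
$H{\left(m,J \right)} = -5 + J$ ($H{\left(m,J \right)} = J - 5 = -5 + J$)
$h{\left(U \right)} = 1$
$\left(-3\right) 15 - h{\left(H{\left(3,-4 \right)} \right)} = \left(-3\right) 15 - 1 = -45 - 1 = -46$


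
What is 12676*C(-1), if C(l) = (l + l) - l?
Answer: -12676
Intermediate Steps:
C(l) = l (C(l) = 2*l - l = l)
12676*C(-1) = 12676*(-1) = -12676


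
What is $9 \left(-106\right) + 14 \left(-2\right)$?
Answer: $-982$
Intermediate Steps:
$9 \left(-106\right) + 14 \left(-2\right) = -954 - 28 = -982$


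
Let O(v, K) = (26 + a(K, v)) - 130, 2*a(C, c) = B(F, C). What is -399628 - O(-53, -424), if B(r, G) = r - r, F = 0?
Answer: -399524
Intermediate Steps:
B(r, G) = 0
a(C, c) = 0 (a(C, c) = (1/2)*0 = 0)
O(v, K) = -104 (O(v, K) = (26 + 0) - 130 = 26 - 130 = -104)
-399628 - O(-53, -424) = -399628 - 1*(-104) = -399628 + 104 = -399524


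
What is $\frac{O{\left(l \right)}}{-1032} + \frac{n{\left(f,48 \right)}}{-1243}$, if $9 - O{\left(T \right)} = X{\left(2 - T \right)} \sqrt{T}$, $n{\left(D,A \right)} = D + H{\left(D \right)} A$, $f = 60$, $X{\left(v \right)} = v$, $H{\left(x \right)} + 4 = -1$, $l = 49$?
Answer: $- \frac{117187}{641388} \approx -0.18271$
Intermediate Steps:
$H{\left(x \right)} = -5$ ($H{\left(x \right)} = -4 - 1 = -5$)
$n{\left(D,A \right)} = D - 5 A$
$O{\left(T \right)} = 9 - \sqrt{T} \left(2 - T\right)$ ($O{\left(T \right)} = 9 - \left(2 - T\right) \sqrt{T} = 9 - \sqrt{T} \left(2 - T\right)$)
$\frac{O{\left(l \right)}}{-1032} + \frac{n{\left(f,48 \right)}}{-1243} = \frac{9 + \sqrt{49} \left(-2 + 49\right)}{-1032} + \frac{60 - 240}{-1243} = \left(9 + 7 \cdot 47\right) \left(- \frac{1}{1032}\right) + \left(60 - 240\right) \left(- \frac{1}{1243}\right) = \left(9 + 329\right) \left(- \frac{1}{1032}\right) - - \frac{180}{1243} = 338 \left(- \frac{1}{1032}\right) + \frac{180}{1243} = - \frac{169}{516} + \frac{180}{1243} = - \frac{117187}{641388}$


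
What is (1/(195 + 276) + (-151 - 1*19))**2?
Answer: 6411044761/221841 ≈ 28899.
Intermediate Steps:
(1/(195 + 276) + (-151 - 1*19))**2 = (1/471 + (-151 - 19))**2 = (1/471 - 170)**2 = (-80069/471)**2 = 6411044761/221841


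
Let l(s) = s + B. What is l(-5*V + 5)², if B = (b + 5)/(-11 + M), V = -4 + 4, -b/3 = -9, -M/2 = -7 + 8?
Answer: 1089/169 ≈ 6.4438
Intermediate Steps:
M = -2 (M = -2*(-7 + 8) = -2*1 = -2)
b = 27 (b = -3*(-9) = 27)
V = 0
B = -32/13 (B = (27 + 5)/(-11 - 2) = 32/(-13) = 32*(-1/13) = -32/13 ≈ -2.4615)
l(s) = -32/13 + s (l(s) = s - 32/13 = -32/13 + s)
l(-5*V + 5)² = (-32/13 + (-5*0 + 5))² = (-32/13 + (0 + 5))² = (-32/13 + 5)² = (33/13)² = 1089/169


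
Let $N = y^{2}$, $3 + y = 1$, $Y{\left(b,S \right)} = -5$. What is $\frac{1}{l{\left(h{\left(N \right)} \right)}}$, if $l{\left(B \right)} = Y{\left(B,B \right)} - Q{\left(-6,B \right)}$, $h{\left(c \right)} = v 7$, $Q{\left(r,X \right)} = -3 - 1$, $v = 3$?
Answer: $-1$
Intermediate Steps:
$y = -2$ ($y = -3 + 1 = -2$)
$Q{\left(r,X \right)} = -4$
$N = 4$ ($N = \left(-2\right)^{2} = 4$)
$h{\left(c \right)} = 21$ ($h{\left(c \right)} = 3 \cdot 7 = 21$)
$l{\left(B \right)} = -1$ ($l{\left(B \right)} = -5 - -4 = -5 + 4 = -1$)
$\frac{1}{l{\left(h{\left(N \right)} \right)}} = \frac{1}{-1} = -1$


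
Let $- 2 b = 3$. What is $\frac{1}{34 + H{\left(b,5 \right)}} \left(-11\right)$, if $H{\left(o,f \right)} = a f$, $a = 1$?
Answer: $- \frac{11}{39} \approx -0.28205$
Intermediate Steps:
$b = - \frac{3}{2}$ ($b = \left(- \frac{1}{2}\right) 3 = - \frac{3}{2} \approx -1.5$)
$H{\left(o,f \right)} = f$ ($H{\left(o,f \right)} = 1 f = f$)
$\frac{1}{34 + H{\left(b,5 \right)}} \left(-11\right) = \frac{1}{34 + 5} \left(-11\right) = \frac{1}{39} \left(-11\right) = - \frac{11}{39}$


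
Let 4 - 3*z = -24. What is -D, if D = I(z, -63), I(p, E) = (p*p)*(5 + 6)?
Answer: -8624/9 ≈ -958.22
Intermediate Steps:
z = 28/3 (z = 4/3 - ⅓*(-24) = 4/3 + 8 = 28/3 ≈ 9.3333)
I(p, E) = 11*p² (I(p, E) = p²*11 = 11*p²)
D = 8624/9 (D = 11*(28/3)² = 11*(784/9) = 8624/9 ≈ 958.22)
-D = -1*8624/9 = -8624/9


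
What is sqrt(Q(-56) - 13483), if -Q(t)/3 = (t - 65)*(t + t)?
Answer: I*sqrt(54139) ≈ 232.68*I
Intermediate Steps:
Q(t) = -6*t*(-65 + t) (Q(t) = -3*(t - 65)*(t + t) = -3*(-65 + t)*2*t = -6*t*(-65 + t))
sqrt(Q(-56) - 13483) = sqrt(6*(-56)*(65 - 1*(-56)) - 13483) = sqrt(6*(-56)*(65 + 56) - 13483) = sqrt(6*(-56)*121 - 13483) = sqrt(-40656 - 13483) = sqrt(-54139) = I*sqrt(54139)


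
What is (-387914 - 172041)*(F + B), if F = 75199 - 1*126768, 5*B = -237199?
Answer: 55440472604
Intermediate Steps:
B = -237199/5 (B = (⅕)*(-237199) = -237199/5 ≈ -47440.)
F = -51569 (F = 75199 - 126768 = -51569)
(-387914 - 172041)*(F + B) = (-387914 - 172041)*(-51569 - 237199/5) = -559955*(-495044/5) = 55440472604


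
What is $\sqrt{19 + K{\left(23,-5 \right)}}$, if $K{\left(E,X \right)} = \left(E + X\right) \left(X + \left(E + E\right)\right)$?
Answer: $\sqrt{757} \approx 27.514$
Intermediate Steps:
$K{\left(E,X \right)} = \left(E + X\right) \left(X + 2 E\right)$
$\sqrt{19 + K{\left(23,-5 \right)}} = \sqrt{19 + \left(\left(-5\right)^{2} + 2 \cdot 23^{2} + 3 \cdot 23 \left(-5\right)\right)} = \sqrt{19 + \left(25 + 2 \cdot 529 - 345\right)} = \sqrt{19 + \left(25 + 1058 - 345\right)} = \sqrt{19 + 738} = \sqrt{757}$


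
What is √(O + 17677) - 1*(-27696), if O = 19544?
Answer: 27696 + √37221 ≈ 27889.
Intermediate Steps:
√(O + 17677) - 1*(-27696) = √(19544 + 17677) - 1*(-27696) = √37221 + 27696 = 27696 + √37221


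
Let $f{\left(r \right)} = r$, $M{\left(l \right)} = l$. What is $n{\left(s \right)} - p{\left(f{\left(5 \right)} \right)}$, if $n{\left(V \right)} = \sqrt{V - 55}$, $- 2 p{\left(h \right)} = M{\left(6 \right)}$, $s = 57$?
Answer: $3 + \sqrt{2} \approx 4.4142$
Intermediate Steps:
$p{\left(h \right)} = -3$ ($p{\left(h \right)} = \left(- \frac{1}{2}\right) 6 = -3$)
$n{\left(V \right)} = \sqrt{-55 + V}$
$n{\left(s \right)} - p{\left(f{\left(5 \right)} \right)} = \sqrt{-55 + 57} - -3 = \sqrt{2} + 3 = 3 + \sqrt{2}$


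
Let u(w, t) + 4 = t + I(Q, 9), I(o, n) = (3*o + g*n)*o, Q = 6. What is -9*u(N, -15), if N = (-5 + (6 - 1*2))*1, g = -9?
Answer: 3573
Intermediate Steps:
I(o, n) = o*(-9*n + 3*o) (I(o, n) = (3*o - 9*n)*o = (-9*n + 3*o)*o = o*(-9*n + 3*o))
N = -1 (N = (-5 + (6 - 2))*1 = (-5 + 4)*1 = -1*1 = -1)
u(w, t) = -382 + t (u(w, t) = -4 + (t + 3*6*(6 - 3*9)) = -4 + (t + 3*6*(6 - 27)) = -4 + (t + 3*6*(-21)) = -4 + (t - 378) = -4 + (-378 + t) = -382 + t)
-9*u(N, -15) = -9*(-382 - 15) = -9*(-397) = 3573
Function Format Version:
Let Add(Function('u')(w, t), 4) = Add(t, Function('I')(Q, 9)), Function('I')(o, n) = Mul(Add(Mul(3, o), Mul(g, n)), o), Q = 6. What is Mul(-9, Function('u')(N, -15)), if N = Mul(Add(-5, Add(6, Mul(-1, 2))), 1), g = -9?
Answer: 3573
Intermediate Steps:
Function('I')(o, n) = Mul(o, Add(Mul(-9, n), Mul(3, o))) (Function('I')(o, n) = Mul(Add(Mul(3, o), Mul(-9, n)), o) = Mul(Add(Mul(-9, n), Mul(3, o)), o) = Mul(o, Add(Mul(-9, n), Mul(3, o))))
N = -1 (N = Mul(Add(-5, Add(6, -2)), 1) = Mul(Add(-5, 4), 1) = Mul(-1, 1) = -1)
Function('u')(w, t) = Add(-382, t) (Function('u')(w, t) = Add(-4, Add(t, Mul(3, 6, Add(6, Mul(-3, 9))))) = Add(-4, Add(t, Mul(3, 6, Add(6, -27)))) = Add(-4, Add(t, Mul(3, 6, -21))) = Add(-4, Add(t, -378)) = Add(-4, Add(-378, t)) = Add(-382, t))
Mul(-9, Function('u')(N, -15)) = Mul(-9, Add(-382, -15)) = Mul(-9, -397) = 3573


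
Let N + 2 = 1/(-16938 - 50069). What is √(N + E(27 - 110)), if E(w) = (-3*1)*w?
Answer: 2*√277253657774/67007 ≈ 15.716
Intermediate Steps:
E(w) = -3*w
N = -134015/67007 (N = -2 + 1/(-16938 - 50069) = -2 + 1/(-67007) = -2 - 1/67007 = -134015/67007 ≈ -2.0000)
√(N + E(27 - 110)) = √(-134015/67007 - 3*(27 - 110)) = √(-134015/67007 - 3*(-83)) = √(-134015/67007 + 249) = √(16550728/67007) = 2*√277253657774/67007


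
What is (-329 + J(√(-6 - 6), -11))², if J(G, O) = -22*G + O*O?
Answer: 37456 + 18304*I*√3 ≈ 37456.0 + 31703.0*I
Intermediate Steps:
J(G, O) = O² - 22*G (J(G, O) = -22*G + O² = O² - 22*G)
(-329 + J(√(-6 - 6), -11))² = (-329 + ((-11)² - 22*√(-6 - 6)))² = (-329 + (121 - 44*I*√3))² = (-208 - 44*I*√3)²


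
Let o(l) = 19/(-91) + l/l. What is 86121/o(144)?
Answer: 870779/8 ≈ 1.0885e+5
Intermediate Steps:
o(l) = 72/91 (o(l) = 19*(-1/91) + 1 = -19/91 + 1 = 72/91)
86121/o(144) = 86121/(72/91) = 86121*(91/72) = 870779/8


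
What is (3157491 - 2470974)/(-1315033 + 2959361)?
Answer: 686517/1644328 ≈ 0.41751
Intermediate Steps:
(3157491 - 2470974)/(-1315033 + 2959361) = 686517/1644328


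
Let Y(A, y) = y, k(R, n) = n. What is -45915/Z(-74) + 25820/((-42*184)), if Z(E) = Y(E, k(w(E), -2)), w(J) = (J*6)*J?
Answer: 44347435/1932 ≈ 22954.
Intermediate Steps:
w(J) = 6*J**2 (w(J) = (6*J)*J = 6*J**2)
Z(E) = -2
-45915/Z(-74) + 25820/((-42*184)) = -45915/(-2) + 25820/((-42*184)) = -45915*(-1/2) + 25820/(-7728) = 45915/2 + 25820*(-1/7728) = 45915/2 - 6455/1932 = 44347435/1932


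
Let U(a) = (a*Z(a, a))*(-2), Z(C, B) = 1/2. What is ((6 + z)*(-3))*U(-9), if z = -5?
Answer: -27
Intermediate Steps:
Z(C, B) = ½
U(a) = -a (U(a) = (a*(½))*(-2) = (a/2)*(-2) = -a)
((6 + z)*(-3))*U(-9) = ((6 - 5)*(-3))*(-1*(-9)) = (1*(-3))*9 = -3*9 = -27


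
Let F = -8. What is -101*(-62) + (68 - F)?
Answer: 6338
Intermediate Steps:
-101*(-62) + (68 - F) = -101*(-62) + (68 - 1*(-8)) = 6262 + (68 + 8) = 6262 + 76 = 6338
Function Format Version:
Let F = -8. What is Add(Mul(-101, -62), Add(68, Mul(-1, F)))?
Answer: 6338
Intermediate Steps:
Add(Mul(-101, -62), Add(68, Mul(-1, F))) = Add(Mul(-101, -62), Add(68, Mul(-1, -8))) = Add(6262, Add(68, 8)) = Add(6262, 76) = 6338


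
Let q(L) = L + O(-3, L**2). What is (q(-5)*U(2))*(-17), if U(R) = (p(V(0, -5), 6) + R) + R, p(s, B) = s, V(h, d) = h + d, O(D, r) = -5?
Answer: -170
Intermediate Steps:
V(h, d) = d + h
q(L) = -5 + L (q(L) = L - 5 = -5 + L)
U(R) = -5 + 2*R (U(R) = ((-5 + 0) + R) + R = (-5 + R) + R = -5 + 2*R)
(q(-5)*U(2))*(-17) = ((-5 - 5)*(-5 + 2*2))*(-17) = -10*(-5 + 4)*(-17) = -10*(-1)*(-17) = 10*(-17) = -170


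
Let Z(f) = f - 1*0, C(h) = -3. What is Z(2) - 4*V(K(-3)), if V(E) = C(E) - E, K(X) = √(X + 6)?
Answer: 14 + 4*√3 ≈ 20.928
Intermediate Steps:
K(X) = √(6 + X)
V(E) = -3 - E
Z(f) = f (Z(f) = f + 0 = f)
Z(2) - 4*V(K(-3)) = 2 - 4*(-3 - √(6 - 3)) = 2 - 4*(-3 - √3) = 2 + (12 + 4*√3) = 14 + 4*√3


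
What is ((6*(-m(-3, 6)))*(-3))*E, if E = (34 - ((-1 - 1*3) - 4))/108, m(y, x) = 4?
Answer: 28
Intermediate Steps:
E = 7/18 (E = (34 - ((-1 - 3) - 4))*(1/108) = (34 - (-4 - 4))*(1/108) = (34 - 1*(-8))*(1/108) = (34 + 8)*(1/108) = 42*(1/108) = 7/18 ≈ 0.38889)
((6*(-m(-3, 6)))*(-3))*E = ((6*(-1*4))*(-3))*(7/18) = ((6*(-4))*(-3))*(7/18) = -24*(-3)*(7/18) = 72*(7/18) = 28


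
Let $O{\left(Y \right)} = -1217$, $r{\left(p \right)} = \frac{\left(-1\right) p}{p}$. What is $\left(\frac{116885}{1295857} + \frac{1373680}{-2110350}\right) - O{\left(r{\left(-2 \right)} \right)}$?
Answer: $\frac{125485132414}{103157745} \approx 1216.4$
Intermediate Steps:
$r{\left(p \right)} = -1$
$\left(\frac{116885}{1295857} + \frac{1373680}{-2110350}\right) - O{\left(r{\left(-2 \right)} \right)} = \left(\frac{116885}{1295857} + \frac{1373680}{-2110350}\right) - -1217 = \left(116885 \cdot \frac{1}{1295857} + 1373680 \left(- \frac{1}{2110350}\right)\right) + 1217 = \left(\frac{485}{5377} - \frac{12488}{19185}\right) + 1217 = - \frac{57843251}{103157745} + 1217 = \frac{125485132414}{103157745}$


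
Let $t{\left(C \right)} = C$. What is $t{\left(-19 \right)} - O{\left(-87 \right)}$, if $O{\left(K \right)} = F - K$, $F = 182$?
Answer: $-288$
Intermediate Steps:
$O{\left(K \right)} = 182 - K$
$t{\left(-19 \right)} - O{\left(-87 \right)} = -19 - \left(182 - -87\right) = -19 - \left(182 + 87\right) = -19 - 269 = -288$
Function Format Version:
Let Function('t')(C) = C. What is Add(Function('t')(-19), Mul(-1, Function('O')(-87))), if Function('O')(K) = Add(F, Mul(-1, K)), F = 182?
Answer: -288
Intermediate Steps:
Function('O')(K) = Add(182, Mul(-1, K))
Add(Function('t')(-19), Mul(-1, Function('O')(-87))) = Add(-19, Mul(-1, Add(182, Mul(-1, -87)))) = Add(-19, Mul(-1, Add(182, 87))) = Add(-19, Mul(-1, 269)) = Add(-19, -269) = -288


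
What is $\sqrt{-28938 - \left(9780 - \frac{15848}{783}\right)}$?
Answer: $\frac{i \sqrt{2636130102}}{261} \approx 196.72 i$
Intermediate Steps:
$\sqrt{-28938 - \left(9780 - \frac{15848}{783}\right)} = \sqrt{-28938 + \left(-9780 + 15848 \cdot \frac{1}{783}\right)} = \sqrt{-28938 + \left(-9780 + \frac{15848}{783}\right)} = \sqrt{-28938 - \frac{7641892}{783}} = \sqrt{- \frac{30300346}{783}} = \frac{i \sqrt{2636130102}}{261}$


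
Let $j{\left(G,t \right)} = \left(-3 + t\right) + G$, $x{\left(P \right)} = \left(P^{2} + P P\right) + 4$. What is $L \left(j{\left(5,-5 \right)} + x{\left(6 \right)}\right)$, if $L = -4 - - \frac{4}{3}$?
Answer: $- \frac{584}{3} \approx -194.67$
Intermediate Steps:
$L = - \frac{8}{3}$ ($L = -4 - \left(-4\right) \frac{1}{3} = -4 - - \frac{4}{3} = -4 + \frac{4}{3} = - \frac{8}{3} \approx -2.6667$)
$x{\left(P \right)} = 4 + 2 P^{2}$ ($x{\left(P \right)} = \left(P^{2} + P^{2}\right) + 4 = 2 P^{2} + 4 = 4 + 2 P^{2}$)
$j{\left(G,t \right)} = -3 + G + t$
$L \left(j{\left(5,-5 \right)} + x{\left(6 \right)}\right) = - \frac{8 \left(\left(-3 + 5 - 5\right) + \left(4 + 2 \cdot 6^{2}\right)\right)}{3} = - \frac{8 \left(-3 + \left(4 + 2 \cdot 36\right)\right)}{3} = - \frac{8 \left(-3 + \left(4 + 72\right)\right)}{3} = - \frac{8 \left(-3 + 76\right)}{3} = \left(- \frac{8}{3}\right) 73 = - \frac{584}{3}$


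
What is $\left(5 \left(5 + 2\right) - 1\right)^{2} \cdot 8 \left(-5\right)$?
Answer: $-46240$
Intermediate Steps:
$\left(5 \left(5 + 2\right) - 1\right)^{2} \cdot 8 \left(-5\right) = \left(5 \cdot 7 - 1\right)^{2} \cdot 8 \left(-5\right) = \left(35 - 1\right)^{2} \cdot 8 \left(-5\right) = 34^{2} \cdot 8 \left(-5\right) = 1156 \cdot 8 \left(-5\right) = 9248 \left(-5\right) = -46240$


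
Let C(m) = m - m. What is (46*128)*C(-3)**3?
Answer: 0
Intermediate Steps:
C(m) = 0
(46*128)*C(-3)**3 = (46*128)*0**3 = 5888*0 = 0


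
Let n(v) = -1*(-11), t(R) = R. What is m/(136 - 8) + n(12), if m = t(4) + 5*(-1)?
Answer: 1407/128 ≈ 10.992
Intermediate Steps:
m = -1 (m = 4 + 5*(-1) = 4 - 5 = -1)
n(v) = 11
m/(136 - 8) + n(12) = -1/(136 - 8) + 11 = -1/128 + 11 = 1407/128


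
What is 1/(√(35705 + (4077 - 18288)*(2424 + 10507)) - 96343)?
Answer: -96343/9465700385 - 4*I*√11482921/9465700385 ≈ -1.0178e-5 - 1.432e-6*I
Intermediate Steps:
1/(√(35705 + (4077 - 18288)*(2424 + 10507)) - 96343) = 1/(√(35705 - 14211*12931) - 96343) = 1/(√(35705 - 183762441) - 96343) = 1/(√(-183726736) - 96343) = 1/(4*I*√11482921 - 96343) = 1/(-96343 + 4*I*√11482921)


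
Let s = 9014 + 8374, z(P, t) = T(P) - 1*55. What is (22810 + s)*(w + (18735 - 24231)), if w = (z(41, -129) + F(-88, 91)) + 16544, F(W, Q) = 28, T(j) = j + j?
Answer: 446318394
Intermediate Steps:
T(j) = 2*j
z(P, t) = -55 + 2*P (z(P, t) = 2*P - 1*55 = 2*P - 55 = -55 + 2*P)
s = 17388
w = 16599 (w = ((-55 + 2*41) + 28) + 16544 = ((-55 + 82) + 28) + 16544 = (27 + 28) + 16544 = 55 + 16544 = 16599)
(22810 + s)*(w + (18735 - 24231)) = (22810 + 17388)*(16599 + (18735 - 24231)) = 40198*(16599 - 5496) = 40198*11103 = 446318394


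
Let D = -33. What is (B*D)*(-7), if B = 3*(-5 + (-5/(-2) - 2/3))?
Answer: -4389/2 ≈ -2194.5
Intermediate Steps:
B = -19/2 (B = 3*(-5 + (-5*(-1/2) - 2*1/3)) = 3*(-5 + (5/2 - 2/3)) = 3*(-5 + 11/6) = 3*(-19/6) = -19/2 ≈ -9.5000)
(B*D)*(-7) = -19/2*(-33)*(-7) = (627/2)*(-7) = -4389/2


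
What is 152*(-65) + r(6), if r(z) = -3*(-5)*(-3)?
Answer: -9925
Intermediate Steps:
r(z) = -45 (r(z) = 15*(-3) = -45)
152*(-65) + r(6) = 152*(-65) - 45 = -9880 - 45 = -9925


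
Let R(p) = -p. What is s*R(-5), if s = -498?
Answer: -2490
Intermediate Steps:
s*R(-5) = -(-498)*(-5) = -498*5 = -2490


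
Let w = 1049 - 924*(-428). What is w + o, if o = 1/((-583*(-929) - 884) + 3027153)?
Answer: 1414737759397/3567876 ≈ 3.9652e+5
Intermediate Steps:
w = 396521 (w = 1049 + 395472 = 396521)
o = 1/3567876 (o = 1/((541607 - 884) + 3027153) = 1/(540723 + 3027153) = 1/3567876 ≈ 2.8028e-7)
w + o = 396521 + 1/3567876 = 1414737759397/3567876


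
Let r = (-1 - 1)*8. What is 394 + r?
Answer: 378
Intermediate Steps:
r = -16 (r = -2*8 = -16)
394 + r = 394 - 16 = 378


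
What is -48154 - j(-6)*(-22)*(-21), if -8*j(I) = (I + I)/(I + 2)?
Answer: -191923/4 ≈ -47981.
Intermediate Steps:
j(I) = -I/(4*(2 + I)) (j(I) = -(I + I)/(8*(I + 2)) = -2*I/(8*(2 + I)) = -I/(4*(2 + I)))
-48154 - j(-6)*(-22)*(-21) = -48154 - -1*(-6)/(8 + 4*(-6))*(-22)*(-21) = -48154 - -1*(-6)/(8 - 24)*(-22)*(-21) = -48154 - -1*(-6)/(-16)*(-22)*(-21) = -48154 - -1*(-6)*(-1/16)*(-22)*(-21) = -48154 - (-3/8*(-22))*(-21) = -48154 - 33*(-21)/4 = -48154 - 1*(-693/4) = -48154 + 693/4 = -191923/4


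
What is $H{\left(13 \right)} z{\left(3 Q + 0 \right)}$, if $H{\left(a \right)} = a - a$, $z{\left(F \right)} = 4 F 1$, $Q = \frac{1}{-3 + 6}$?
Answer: $0$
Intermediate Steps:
$Q = \frac{1}{3} \approx 0.33333$
$z{\left(F \right)} = 4 F$
$H{\left(a \right)} = 0$
$H{\left(13 \right)} z{\left(3 Q + 0 \right)} = 0 \cdot 4 \left(3 \cdot \frac{1}{3} + 0\right) = 0 \cdot 4 \left(1 + 0\right) = 0 \cdot 4 \cdot 1 = 0 \cdot 4 = 0$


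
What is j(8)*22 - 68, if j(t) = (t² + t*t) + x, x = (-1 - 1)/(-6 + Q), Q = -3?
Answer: 24776/9 ≈ 2752.9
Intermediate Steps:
x = 2/9 (x = (-1 - 1)/(-6 - 3) = -2/(-9) = -2*(-⅑) = 2/9 ≈ 0.22222)
j(t) = 2/9 + 2*t² (j(t) = (t² + t*t) + 2/9 = (t² + t²) + 2/9 = 2*t² + 2/9 = 2/9 + 2*t²)
j(8)*22 - 68 = (2/9 + 2*8²)*22 - 68 = (2/9 + 2*64)*22 - 68 = (2/9 + 128)*22 - 68 = (1154/9)*22 - 68 = 25388/9 - 68 = 24776/9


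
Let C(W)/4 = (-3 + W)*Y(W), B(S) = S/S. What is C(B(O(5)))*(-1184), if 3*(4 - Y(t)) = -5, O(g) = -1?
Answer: 161024/3 ≈ 53675.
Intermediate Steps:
Y(t) = 17/3 (Y(t) = 4 - ⅓*(-5) = 4 + 5/3 = 17/3)
B(S) = 1
C(W) = -68 + 68*W/3 (C(W) = 4*((-3 + W)*(17/3)) = 4*(-17 + 17*W/3) = -68 + 68*W/3)
C(B(O(5)))*(-1184) = (-68 + (68/3)*1)*(-1184) = (-68 + 68/3)*(-1184) = -136/3*(-1184) = 161024/3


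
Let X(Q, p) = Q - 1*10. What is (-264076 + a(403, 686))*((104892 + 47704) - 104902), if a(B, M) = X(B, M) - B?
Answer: -12595317684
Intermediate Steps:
X(Q, p) = -10 + Q (X(Q, p) = Q - 10 = -10 + Q)
a(B, M) = -10 (a(B, M) = (-10 + B) - B = -10)
(-264076 + a(403, 686))*((104892 + 47704) - 104902) = (-264076 - 10)*((104892 + 47704) - 104902) = -264086*(152596 - 104902) = -264086*47694 = -12595317684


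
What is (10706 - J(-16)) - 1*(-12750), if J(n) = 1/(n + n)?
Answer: 750593/32 ≈ 23456.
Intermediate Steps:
J(n) = 1/(2*n)
(10706 - J(-16)) - 1*(-12750) = (10706 - 1/(2*(-16))) - 1*(-12750) = (10706 - (-1)/(2*16)) + 12750 = (10706 - 1*(-1/32)) + 12750 = (10706 + 1/32) + 12750 = 342593/32 + 12750 = 750593/32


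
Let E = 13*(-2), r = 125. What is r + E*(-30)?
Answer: 905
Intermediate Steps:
E = -26
r + E*(-30) = 125 - 26*(-30) = 125 + 780 = 905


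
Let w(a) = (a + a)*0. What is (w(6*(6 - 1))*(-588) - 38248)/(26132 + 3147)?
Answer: -38248/29279 ≈ -1.3063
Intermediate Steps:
w(a) = 0 (w(a) = (2*a)*0 = 0)
(w(6*(6 - 1))*(-588) - 38248)/(26132 + 3147) = (0*(-588) - 38248)/(26132 + 3147) = (0 - 38248)/29279 = -38248*1/29279 = -38248/29279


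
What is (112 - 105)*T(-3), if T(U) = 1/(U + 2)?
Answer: -7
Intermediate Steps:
T(U) = 1/(2 + U)
(112 - 105)*T(-3) = (112 - 105)/(2 - 3) = 7/(-1) = 7*(-1) = -7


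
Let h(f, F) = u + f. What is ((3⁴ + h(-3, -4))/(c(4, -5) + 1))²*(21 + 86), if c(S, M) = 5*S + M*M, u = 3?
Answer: 702027/2116 ≈ 331.77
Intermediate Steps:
c(S, M) = M² + 5*S (c(S, M) = 5*S + M² = M² + 5*S)
h(f, F) = 3 + f
((3⁴ + h(-3, -4))/(c(4, -5) + 1))²*(21 + 86) = ((3⁴ + (3 - 3))/(((-5)² + 5*4) + 1))²*(21 + 86) = ((81 + 0)/((25 + 20) + 1))²*107 = (81/(45 + 1))²*107 = (81/46)²*107 = (6561/2116)*107 = 702027/2116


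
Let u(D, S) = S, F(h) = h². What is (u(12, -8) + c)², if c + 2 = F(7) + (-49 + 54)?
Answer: 1936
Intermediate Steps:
c = 52 (c = -2 + (7² + (-49 + 54)) = -2 + (49 + 5) = -2 + 54 = 52)
(u(12, -8) + c)² = (-8 + 52)² = 44² = 1936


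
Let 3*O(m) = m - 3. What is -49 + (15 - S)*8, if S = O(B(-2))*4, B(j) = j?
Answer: 373/3 ≈ 124.33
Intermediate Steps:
O(m) = -1 + m/3 (O(m) = (m - 3)/3 = (-3 + m)/3 = -1 + m/3)
S = -20/3 (S = (-1 + (⅓)*(-2))*4 = (-1 - ⅔)*4 = -5/3*4 = -20/3 ≈ -6.6667)
-49 + (15 - S)*8 = -49 + (15 - 1*(-20/3))*8 = -49 + (15 + 20/3)*8 = -49 + (65/3)*8 = -49 + 520/3 = 373/3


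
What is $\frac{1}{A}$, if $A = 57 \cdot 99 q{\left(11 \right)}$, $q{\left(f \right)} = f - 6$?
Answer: $\frac{1}{28215} \approx 3.5442 \cdot 10^{-5}$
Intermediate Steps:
$q{\left(f \right)} = -6 + f$
$A = 28215$ ($A = 57 \cdot 99 \left(-6 + 11\right) = 5643 \cdot 5 = 28215$)
$\frac{1}{A} = \frac{1}{28215}$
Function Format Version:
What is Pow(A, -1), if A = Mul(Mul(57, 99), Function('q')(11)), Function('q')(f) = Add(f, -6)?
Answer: Rational(1, 28215) ≈ 3.5442e-5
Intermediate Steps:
Function('q')(f) = Add(-6, f)
A = 28215 (A = Mul(Mul(57, 99), Add(-6, 11)) = Mul(5643, 5) = 28215)
Pow(A, -1) = Pow(28215, -1) = Rational(1, 28215)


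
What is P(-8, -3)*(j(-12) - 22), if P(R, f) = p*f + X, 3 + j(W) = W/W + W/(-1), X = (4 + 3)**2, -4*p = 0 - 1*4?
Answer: -552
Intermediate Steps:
p = 1 (p = -(0 - 1*4)/4 = -(0 - 4)/4 = -1/4*(-4) = 1)
X = 49 (X = 7**2 = 49)
j(W) = -2 - W (j(W) = -3 + (W/W + W/(-1)) = -3 + (1 + W*(-1)) = -3 + (1 - W) = -2 - W)
P(R, f) = 49 + f (P(R, f) = 1*f + 49 = f + 49 = 49 + f)
P(-8, -3)*(j(-12) - 22) = (49 - 3)*((-2 - 1*(-12)) - 22) = 46*((-2 + 12) - 22) = 46*(10 - 22) = 46*(-12) = -552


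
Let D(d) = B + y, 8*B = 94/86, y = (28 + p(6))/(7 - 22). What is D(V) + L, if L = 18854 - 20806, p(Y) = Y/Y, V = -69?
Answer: -10081591/5160 ≈ -1953.8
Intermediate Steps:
p(Y) = 1
y = -29/15 (y = (28 + 1)/(7 - 22) = 29/(-15) = 29*(-1/15) = -29/15 ≈ -1.9333)
L = -1952
B = 47/344 (B = (94/86)/8 = (94*(1/86))/8 = (1/8)*(47/43) = 47/344 ≈ 0.13663)
D(d) = -9271/5160 (D(d) = 47/344 - 29/15 = -9271/5160)
D(V) + L = -9271/5160 - 1952 = -10081591/5160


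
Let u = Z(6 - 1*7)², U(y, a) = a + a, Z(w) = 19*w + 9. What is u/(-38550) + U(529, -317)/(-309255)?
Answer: -43232/79478535 ≈ -0.00054395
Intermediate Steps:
Z(w) = 9 + 19*w
U(y, a) = 2*a
u = 100 (u = (9 + 19*(6 - 1*7))² = (9 + 19*(6 - 7))² = (9 + 19*(-1))² = (9 - 19)² = (-10)² = 100)
u/(-38550) + U(529, -317)/(-309255) = 100/(-38550) + (2*(-317))/(-309255) = 100*(-1/38550) - 634*(-1/309255) = -2/771 + 634/309255 = -43232/79478535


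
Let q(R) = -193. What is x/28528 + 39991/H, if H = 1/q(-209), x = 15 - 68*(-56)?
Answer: -220186603041/28528 ≈ -7.7183e+6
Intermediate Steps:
x = 3823 (x = 15 + 3808 = 3823)
H = -1/193 (H = 1/(-193) = -1/193 ≈ -0.0051813)
x/28528 + 39991/H = 3823/28528 + 39991/(-1/193) = 3823*(1/28528) + 39991*(-193) = 3823/28528 - 7718263 = -220186603041/28528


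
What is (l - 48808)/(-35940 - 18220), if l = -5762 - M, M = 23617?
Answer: 78187/54160 ≈ 1.4436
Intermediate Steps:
l = -29379 (l = -5762 - 1*23617 = -5762 - 23617 = -29379)
(l - 48808)/(-35940 - 18220) = (-29379 - 48808)/(-35940 - 18220) = -78187/(-54160) = -78187*(-1/54160) = 78187/54160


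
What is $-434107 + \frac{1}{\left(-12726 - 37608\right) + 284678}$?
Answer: $- \frac{101730370807}{234344} \approx -4.3411 \cdot 10^{5}$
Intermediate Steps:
$-434107 + \frac{1}{\left(-12726 - 37608\right) + 284678} = -434107 + \frac{1}{-50334 + 284678} = -434107 + \frac{1}{234344} = - \frac{101730370807}{234344}$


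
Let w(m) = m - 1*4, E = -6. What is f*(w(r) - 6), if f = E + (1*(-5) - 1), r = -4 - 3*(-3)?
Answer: 60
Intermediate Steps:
r = 5 (r = -4 + 9 = 5)
w(m) = -4 + m (w(m) = m - 4 = -4 + m)
f = -12 (f = -6 + (1*(-5) - 1) = -6 + (-5 - 1) = -6 - 6 = -12)
f*(w(r) - 6) = -12*((-4 + 5) - 6) = -12*(1 - 6) = -12*(-5) = 60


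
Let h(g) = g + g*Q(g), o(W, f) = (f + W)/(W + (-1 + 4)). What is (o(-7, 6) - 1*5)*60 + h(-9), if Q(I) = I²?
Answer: -1023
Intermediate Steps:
o(W, f) = (W + f)/(3 + W) (o(W, f) = (W + f)/(W + 3) = (W + f)/(3 + W))
h(g) = g + g³ (h(g) = g + g*g² = g + g³)
(o(-7, 6) - 1*5)*60 + h(-9) = ((-7 + 6)/(3 - 7) - 1*5)*60 + (-9 + (-9)³) = (-1/(-4) - 5)*60 + (-9 - 729) = (-¼*(-1) - 5)*60 - 738 = (¼ - 5)*60 - 738 = -19/4*60 - 738 = -285 - 738 = -1023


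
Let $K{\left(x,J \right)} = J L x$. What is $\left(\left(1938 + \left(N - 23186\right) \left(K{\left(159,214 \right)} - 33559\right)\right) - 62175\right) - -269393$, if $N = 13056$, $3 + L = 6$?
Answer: $-693888314$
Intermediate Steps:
$L = 3$ ($L = -3 + 6 = 3$)
$K{\left(x,J \right)} = 3 J x$ ($K{\left(x,J \right)} = J 3 x = 3 J x$)
$\left(\left(1938 + \left(N - 23186\right) \left(K{\left(159,214 \right)} - 33559\right)\right) - 62175\right) - -269393 = \left(\left(1938 + \left(13056 - 23186\right) \left(3 \cdot 214 \cdot 159 - 33559\right)\right) - 62175\right) - -269393 = \left(\left(1938 - 10130 \left(102078 - 33559\right)\right) - 62175\right) + 269393 = \left(\left(1938 - 694097470\right) - 62175\right) + 269393 = \left(-694095532 - 62175\right) + 269393 = -694157707 + 269393 = -693888314$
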